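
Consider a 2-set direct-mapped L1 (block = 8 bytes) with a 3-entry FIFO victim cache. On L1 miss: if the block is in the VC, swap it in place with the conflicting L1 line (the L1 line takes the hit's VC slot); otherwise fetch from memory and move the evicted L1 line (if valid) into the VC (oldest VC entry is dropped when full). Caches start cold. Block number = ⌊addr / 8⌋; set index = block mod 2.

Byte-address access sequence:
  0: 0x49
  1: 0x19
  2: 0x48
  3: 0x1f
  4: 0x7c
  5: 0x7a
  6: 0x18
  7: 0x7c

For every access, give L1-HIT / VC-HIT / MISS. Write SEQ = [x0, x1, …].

SEQ = [MISS, MISS, VC-HIT, VC-HIT, MISS, L1-HIT, VC-HIT, VC-HIT]

  [0] addr=0x49 blk=9 s=1: MISS | VC []
  [1] addr=0x19 blk=3 s=1: MISS | VC [9]
  [2] addr=0x48 blk=9 s=1: VC-HIT | VC [3]
  [3] addr=0x1f blk=3 s=1: VC-HIT | VC [9]
  [4] addr=0x7c blk=15 s=1: MISS | VC [9, 3]
  [5] addr=0x7a blk=15 s=1: L1-HIT | VC [9, 3]
  [6] addr=0x18 blk=3 s=1: VC-HIT | VC [9, 15]
  [7] addr=0x7c blk=15 s=1: VC-HIT | VC [9, 3]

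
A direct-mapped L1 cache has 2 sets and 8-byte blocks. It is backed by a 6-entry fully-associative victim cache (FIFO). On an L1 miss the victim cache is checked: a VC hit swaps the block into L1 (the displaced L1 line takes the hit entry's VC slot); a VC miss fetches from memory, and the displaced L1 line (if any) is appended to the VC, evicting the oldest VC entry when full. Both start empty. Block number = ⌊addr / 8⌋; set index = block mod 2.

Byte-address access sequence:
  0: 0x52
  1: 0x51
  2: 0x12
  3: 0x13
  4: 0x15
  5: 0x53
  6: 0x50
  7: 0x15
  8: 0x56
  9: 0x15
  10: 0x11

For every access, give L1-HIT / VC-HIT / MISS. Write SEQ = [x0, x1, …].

  [0] addr=0x52 blk=10 s=0: MISS | VC []
  [1] addr=0x51 blk=10 s=0: L1-HIT | VC []
  [2] addr=0x12 blk=2 s=0: MISS | VC [10]
  [3] addr=0x13 blk=2 s=0: L1-HIT | VC [10]
  [4] addr=0x15 blk=2 s=0: L1-HIT | VC [10]
  [5] addr=0x53 blk=10 s=0: VC-HIT | VC [2]
  [6] addr=0x50 blk=10 s=0: L1-HIT | VC [2]
  [7] addr=0x15 blk=2 s=0: VC-HIT | VC [10]
  [8] addr=0x56 blk=10 s=0: VC-HIT | VC [2]
  [9] addr=0x15 blk=2 s=0: VC-HIT | VC [10]
  [10] addr=0x11 blk=2 s=0: L1-HIT | VC [10]

SEQ = [MISS, L1-HIT, MISS, L1-HIT, L1-HIT, VC-HIT, L1-HIT, VC-HIT, VC-HIT, VC-HIT, L1-HIT]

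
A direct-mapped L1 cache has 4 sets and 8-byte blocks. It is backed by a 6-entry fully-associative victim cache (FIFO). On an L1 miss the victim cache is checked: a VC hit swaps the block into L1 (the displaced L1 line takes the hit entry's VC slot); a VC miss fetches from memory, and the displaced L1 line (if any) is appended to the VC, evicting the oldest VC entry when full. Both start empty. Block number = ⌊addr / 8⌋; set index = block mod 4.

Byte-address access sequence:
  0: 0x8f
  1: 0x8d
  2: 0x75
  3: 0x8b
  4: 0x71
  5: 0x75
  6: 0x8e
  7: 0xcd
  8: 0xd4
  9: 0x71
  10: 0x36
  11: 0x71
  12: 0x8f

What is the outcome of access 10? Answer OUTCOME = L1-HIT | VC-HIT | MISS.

OUTCOME = MISS

  [0] addr=0x8f blk=17 s=1: MISS | VC []
  [1] addr=0x8d blk=17 s=1: L1-HIT | VC []
  [2] addr=0x75 blk=14 s=2: MISS | VC []
  [3] addr=0x8b blk=17 s=1: L1-HIT | VC []
  [4] addr=0x71 blk=14 s=2: L1-HIT | VC []
  [5] addr=0x75 blk=14 s=2: L1-HIT | VC []
  [6] addr=0x8e blk=17 s=1: L1-HIT | VC []
  [7] addr=0xcd blk=25 s=1: MISS | VC [17]
  [8] addr=0xd4 blk=26 s=2: MISS | VC [17, 14]
  [9] addr=0x71 blk=14 s=2: VC-HIT | VC [17, 26]
  [10] addr=0x36 blk=6 s=2: MISS | VC [17, 26, 14]
  [11] addr=0x71 blk=14 s=2: VC-HIT | VC [17, 26, 6]
  [12] addr=0x8f blk=17 s=1: VC-HIT | VC [25, 26, 6]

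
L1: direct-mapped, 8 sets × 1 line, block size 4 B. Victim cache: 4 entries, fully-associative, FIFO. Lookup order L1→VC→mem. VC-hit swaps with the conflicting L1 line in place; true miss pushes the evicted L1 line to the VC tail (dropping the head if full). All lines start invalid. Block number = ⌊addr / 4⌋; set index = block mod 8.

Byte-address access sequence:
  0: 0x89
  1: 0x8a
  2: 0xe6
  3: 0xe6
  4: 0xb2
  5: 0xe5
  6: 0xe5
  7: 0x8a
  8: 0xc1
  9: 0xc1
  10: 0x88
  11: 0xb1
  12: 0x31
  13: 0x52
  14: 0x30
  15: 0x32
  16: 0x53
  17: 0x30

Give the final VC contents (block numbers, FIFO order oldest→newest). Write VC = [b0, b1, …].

0: 0x89 (blk 34, set 2) → MISS  vc=[]
1: 0x8a (blk 34, set 2) → L1-HIT  vc=[]
2: 0xe6 (blk 57, set 1) → MISS  vc=[]
3: 0xe6 (blk 57, set 1) → L1-HIT  vc=[]
4: 0xb2 (blk 44, set 4) → MISS  vc=[]
5: 0xe5 (blk 57, set 1) → L1-HIT  vc=[]
6: 0xe5 (blk 57, set 1) → L1-HIT  vc=[]
7: 0x8a (blk 34, set 2) → L1-HIT  vc=[]
8: 0xc1 (blk 48, set 0) → MISS  vc=[]
9: 0xc1 (blk 48, set 0) → L1-HIT  vc=[]
10: 0x88 (blk 34, set 2) → L1-HIT  vc=[]
11: 0xb1 (blk 44, set 4) → L1-HIT  vc=[]
12: 0x31 (blk 12, set 4) → MISS  vc=[44]
13: 0x52 (blk 20, set 4) → MISS  vc=[44, 12]
14: 0x30 (blk 12, set 4) → VC-HIT  vc=[44, 20]
15: 0x32 (blk 12, set 4) → L1-HIT  vc=[44, 20]
16: 0x53 (blk 20, set 4) → VC-HIT  vc=[44, 12]
17: 0x30 (blk 12, set 4) → VC-HIT  vc=[44, 20]

VC = [44, 20]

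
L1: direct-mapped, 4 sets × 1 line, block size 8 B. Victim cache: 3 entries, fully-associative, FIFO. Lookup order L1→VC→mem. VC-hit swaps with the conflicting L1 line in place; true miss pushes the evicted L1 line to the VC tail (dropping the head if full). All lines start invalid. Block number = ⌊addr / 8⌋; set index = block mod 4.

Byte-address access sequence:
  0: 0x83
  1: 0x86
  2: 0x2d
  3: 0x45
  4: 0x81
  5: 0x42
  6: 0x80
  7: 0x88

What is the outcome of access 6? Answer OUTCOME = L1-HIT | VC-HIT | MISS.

  [0] addr=0x83 blk=16 s=0: MISS | VC []
  [1] addr=0x86 blk=16 s=0: L1-HIT | VC []
  [2] addr=0x2d blk=5 s=1: MISS | VC []
  [3] addr=0x45 blk=8 s=0: MISS | VC [16]
  [4] addr=0x81 blk=16 s=0: VC-HIT | VC [8]
  [5] addr=0x42 blk=8 s=0: VC-HIT | VC [16]
  [6] addr=0x80 blk=16 s=0: VC-HIT | VC [8]
  [7] addr=0x88 blk=17 s=1: MISS | VC [8, 5]

OUTCOME = VC-HIT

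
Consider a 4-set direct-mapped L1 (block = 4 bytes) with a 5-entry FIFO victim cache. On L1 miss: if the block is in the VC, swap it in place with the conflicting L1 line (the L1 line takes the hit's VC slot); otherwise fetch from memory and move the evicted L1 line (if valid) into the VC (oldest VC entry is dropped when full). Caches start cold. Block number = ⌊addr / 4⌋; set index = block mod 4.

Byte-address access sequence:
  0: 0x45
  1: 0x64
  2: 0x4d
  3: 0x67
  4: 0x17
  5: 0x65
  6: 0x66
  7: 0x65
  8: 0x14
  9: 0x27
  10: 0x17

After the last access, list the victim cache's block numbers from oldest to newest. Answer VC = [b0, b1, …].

0: 0x45 (blk 17, set 1) → MISS  vc=[]
1: 0x64 (blk 25, set 1) → MISS  vc=[17]
2: 0x4d (blk 19, set 3) → MISS  vc=[17]
3: 0x67 (blk 25, set 1) → L1-HIT  vc=[17]
4: 0x17 (blk 5, set 1) → MISS  vc=[17, 25]
5: 0x65 (blk 25, set 1) → VC-HIT  vc=[17, 5]
6: 0x66 (blk 25, set 1) → L1-HIT  vc=[17, 5]
7: 0x65 (blk 25, set 1) → L1-HIT  vc=[17, 5]
8: 0x14 (blk 5, set 1) → VC-HIT  vc=[17, 25]
9: 0x27 (blk 9, set 1) → MISS  vc=[17, 25, 5]
10: 0x17 (blk 5, set 1) → VC-HIT  vc=[17, 25, 9]

VC = [17, 25, 9]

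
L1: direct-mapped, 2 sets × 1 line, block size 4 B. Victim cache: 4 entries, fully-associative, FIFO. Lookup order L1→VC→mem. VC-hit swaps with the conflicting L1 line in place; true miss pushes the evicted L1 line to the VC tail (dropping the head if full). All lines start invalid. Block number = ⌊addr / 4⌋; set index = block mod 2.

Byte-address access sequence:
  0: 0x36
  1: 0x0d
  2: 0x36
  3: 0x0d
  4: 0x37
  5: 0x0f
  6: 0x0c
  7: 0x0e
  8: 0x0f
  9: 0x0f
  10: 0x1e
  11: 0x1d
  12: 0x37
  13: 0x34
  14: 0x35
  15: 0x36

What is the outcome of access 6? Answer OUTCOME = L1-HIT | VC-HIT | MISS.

  [0] addr=0x36 blk=13 s=1: MISS | VC []
  [1] addr=0xd blk=3 s=1: MISS | VC [13]
  [2] addr=0x36 blk=13 s=1: VC-HIT | VC [3]
  [3] addr=0xd blk=3 s=1: VC-HIT | VC [13]
  [4] addr=0x37 blk=13 s=1: VC-HIT | VC [3]
  [5] addr=0xf blk=3 s=1: VC-HIT | VC [13]
  [6] addr=0xc blk=3 s=1: L1-HIT | VC [13]
  [7] addr=0xe blk=3 s=1: L1-HIT | VC [13]
  [8] addr=0xf blk=3 s=1: L1-HIT | VC [13]
  [9] addr=0xf blk=3 s=1: L1-HIT | VC [13]
  [10] addr=0x1e blk=7 s=1: MISS | VC [13, 3]
  [11] addr=0x1d blk=7 s=1: L1-HIT | VC [13, 3]
  [12] addr=0x37 blk=13 s=1: VC-HIT | VC [7, 3]
  [13] addr=0x34 blk=13 s=1: L1-HIT | VC [7, 3]
  [14] addr=0x35 blk=13 s=1: L1-HIT | VC [7, 3]
  [15] addr=0x36 blk=13 s=1: L1-HIT | VC [7, 3]

OUTCOME = L1-HIT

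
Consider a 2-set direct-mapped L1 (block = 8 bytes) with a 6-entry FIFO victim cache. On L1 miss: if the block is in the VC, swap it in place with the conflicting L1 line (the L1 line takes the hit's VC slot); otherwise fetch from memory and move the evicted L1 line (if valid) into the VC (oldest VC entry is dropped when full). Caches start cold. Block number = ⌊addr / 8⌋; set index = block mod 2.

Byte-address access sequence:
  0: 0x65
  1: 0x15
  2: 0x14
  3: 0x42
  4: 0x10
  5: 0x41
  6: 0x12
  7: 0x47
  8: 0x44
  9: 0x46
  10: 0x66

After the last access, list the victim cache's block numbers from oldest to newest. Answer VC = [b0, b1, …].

#0 0x65→b12/s0 MISS; vc=[]
#1 0x15→b2/s0 MISS; vc=[12]
#2 0x14→b2/s0 L1-HIT; vc=[12]
#3 0x42→b8/s0 MISS; vc=[12,2]
#4 0x10→b2/s0 VC-HIT; vc=[12,8]
#5 0x41→b8/s0 VC-HIT; vc=[12,2]
#6 0x12→b2/s0 VC-HIT; vc=[12,8]
#7 0x47→b8/s0 VC-HIT; vc=[12,2]
#8 0x44→b8/s0 L1-HIT; vc=[12,2]
#9 0x46→b8/s0 L1-HIT; vc=[12,2]
#10 0x66→b12/s0 VC-HIT; vc=[8,2]

VC = [8, 2]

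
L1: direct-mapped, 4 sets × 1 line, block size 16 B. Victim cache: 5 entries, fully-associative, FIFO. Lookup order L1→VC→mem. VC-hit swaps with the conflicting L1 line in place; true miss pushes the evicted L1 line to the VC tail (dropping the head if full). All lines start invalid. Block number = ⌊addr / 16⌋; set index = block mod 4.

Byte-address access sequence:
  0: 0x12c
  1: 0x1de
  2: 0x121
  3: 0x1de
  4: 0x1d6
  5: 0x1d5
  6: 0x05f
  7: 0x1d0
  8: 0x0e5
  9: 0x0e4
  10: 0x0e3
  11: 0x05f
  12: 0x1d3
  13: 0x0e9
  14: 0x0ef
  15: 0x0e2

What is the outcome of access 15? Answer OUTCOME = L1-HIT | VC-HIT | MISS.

OUTCOME = L1-HIT

  [0] addr=0x12c blk=18 s=2: MISS | VC []
  [1] addr=0x1de blk=29 s=1: MISS | VC []
  [2] addr=0x121 blk=18 s=2: L1-HIT | VC []
  [3] addr=0x1de blk=29 s=1: L1-HIT | VC []
  [4] addr=0x1d6 blk=29 s=1: L1-HIT | VC []
  [5] addr=0x1d5 blk=29 s=1: L1-HIT | VC []
  [6] addr=0x5f blk=5 s=1: MISS | VC [29]
  [7] addr=0x1d0 blk=29 s=1: VC-HIT | VC [5]
  [8] addr=0xe5 blk=14 s=2: MISS | VC [5, 18]
  [9] addr=0xe4 blk=14 s=2: L1-HIT | VC [5, 18]
  [10] addr=0xe3 blk=14 s=2: L1-HIT | VC [5, 18]
  [11] addr=0x5f blk=5 s=1: VC-HIT | VC [29, 18]
  [12] addr=0x1d3 blk=29 s=1: VC-HIT | VC [5, 18]
  [13] addr=0xe9 blk=14 s=2: L1-HIT | VC [5, 18]
  [14] addr=0xef blk=14 s=2: L1-HIT | VC [5, 18]
  [15] addr=0xe2 blk=14 s=2: L1-HIT | VC [5, 18]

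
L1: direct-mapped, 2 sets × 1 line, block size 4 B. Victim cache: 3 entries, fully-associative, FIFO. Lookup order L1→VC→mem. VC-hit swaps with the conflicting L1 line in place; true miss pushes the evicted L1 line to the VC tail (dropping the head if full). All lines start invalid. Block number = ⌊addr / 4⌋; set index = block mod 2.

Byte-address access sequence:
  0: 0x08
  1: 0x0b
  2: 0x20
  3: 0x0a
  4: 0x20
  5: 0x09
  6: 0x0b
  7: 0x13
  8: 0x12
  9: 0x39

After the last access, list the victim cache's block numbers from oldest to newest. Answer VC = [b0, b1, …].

VC = [8, 2, 4]

  [0] addr=0x8 blk=2 s=0: MISS | VC []
  [1] addr=0xb blk=2 s=0: L1-HIT | VC []
  [2] addr=0x20 blk=8 s=0: MISS | VC [2]
  [3] addr=0xa blk=2 s=0: VC-HIT | VC [8]
  [4] addr=0x20 blk=8 s=0: VC-HIT | VC [2]
  [5] addr=0x9 blk=2 s=0: VC-HIT | VC [8]
  [6] addr=0xb blk=2 s=0: L1-HIT | VC [8]
  [7] addr=0x13 blk=4 s=0: MISS | VC [8, 2]
  [8] addr=0x12 blk=4 s=0: L1-HIT | VC [8, 2]
  [9] addr=0x39 blk=14 s=0: MISS | VC [8, 2, 4]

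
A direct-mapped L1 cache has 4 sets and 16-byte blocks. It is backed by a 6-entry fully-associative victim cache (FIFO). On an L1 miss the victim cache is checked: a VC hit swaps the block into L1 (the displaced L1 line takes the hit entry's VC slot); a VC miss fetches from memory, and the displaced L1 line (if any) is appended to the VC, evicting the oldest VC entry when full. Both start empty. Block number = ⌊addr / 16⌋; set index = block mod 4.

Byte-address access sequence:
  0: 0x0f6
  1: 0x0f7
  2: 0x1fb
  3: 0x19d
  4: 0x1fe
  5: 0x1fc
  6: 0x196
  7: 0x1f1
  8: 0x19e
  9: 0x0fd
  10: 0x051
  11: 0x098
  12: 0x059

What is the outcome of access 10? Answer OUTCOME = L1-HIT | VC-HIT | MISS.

0: 0xf6 (blk 15, set 3) → MISS  vc=[]
1: 0xf7 (blk 15, set 3) → L1-HIT  vc=[]
2: 0x1fb (blk 31, set 3) → MISS  vc=[15]
3: 0x19d (blk 25, set 1) → MISS  vc=[15]
4: 0x1fe (blk 31, set 3) → L1-HIT  vc=[15]
5: 0x1fc (blk 31, set 3) → L1-HIT  vc=[15]
6: 0x196 (blk 25, set 1) → L1-HIT  vc=[15]
7: 0x1f1 (blk 31, set 3) → L1-HIT  vc=[15]
8: 0x19e (blk 25, set 1) → L1-HIT  vc=[15]
9: 0xfd (blk 15, set 3) → VC-HIT  vc=[31]
10: 0x51 (blk 5, set 1) → MISS  vc=[31, 25]
11: 0x98 (blk 9, set 1) → MISS  vc=[31, 25, 5]
12: 0x59 (blk 5, set 1) → VC-HIT  vc=[31, 25, 9]

OUTCOME = MISS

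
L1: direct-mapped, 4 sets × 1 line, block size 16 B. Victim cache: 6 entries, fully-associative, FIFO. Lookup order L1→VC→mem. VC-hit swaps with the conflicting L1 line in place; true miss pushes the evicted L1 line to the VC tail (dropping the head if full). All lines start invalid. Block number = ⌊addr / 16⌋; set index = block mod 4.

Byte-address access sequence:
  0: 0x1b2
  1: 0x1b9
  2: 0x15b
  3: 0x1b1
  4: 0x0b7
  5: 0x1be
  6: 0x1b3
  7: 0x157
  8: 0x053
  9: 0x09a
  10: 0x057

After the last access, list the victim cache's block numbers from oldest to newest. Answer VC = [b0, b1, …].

0: 0x1b2 (blk 27, set 3) → MISS  vc=[]
1: 0x1b9 (blk 27, set 3) → L1-HIT  vc=[]
2: 0x15b (blk 21, set 1) → MISS  vc=[]
3: 0x1b1 (blk 27, set 3) → L1-HIT  vc=[]
4: 0xb7 (blk 11, set 3) → MISS  vc=[27]
5: 0x1be (blk 27, set 3) → VC-HIT  vc=[11]
6: 0x1b3 (blk 27, set 3) → L1-HIT  vc=[11]
7: 0x157 (blk 21, set 1) → L1-HIT  vc=[11]
8: 0x53 (blk 5, set 1) → MISS  vc=[11, 21]
9: 0x9a (blk 9, set 1) → MISS  vc=[11, 21, 5]
10: 0x57 (blk 5, set 1) → VC-HIT  vc=[11, 21, 9]

VC = [11, 21, 9]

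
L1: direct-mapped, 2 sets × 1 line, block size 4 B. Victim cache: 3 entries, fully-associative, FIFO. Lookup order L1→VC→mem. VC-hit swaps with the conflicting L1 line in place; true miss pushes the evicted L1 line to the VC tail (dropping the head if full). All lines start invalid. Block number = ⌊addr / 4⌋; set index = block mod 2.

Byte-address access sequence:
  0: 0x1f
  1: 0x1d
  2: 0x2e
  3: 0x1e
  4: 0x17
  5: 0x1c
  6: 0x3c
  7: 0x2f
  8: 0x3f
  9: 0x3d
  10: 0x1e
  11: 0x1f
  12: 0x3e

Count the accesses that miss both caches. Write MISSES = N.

#0 0x1f→b7/s1 MISS; vc=[]
#1 0x1d→b7/s1 L1-HIT; vc=[]
#2 0x2e→b11/s1 MISS; vc=[7]
#3 0x1e→b7/s1 VC-HIT; vc=[11]
#4 0x17→b5/s1 MISS; vc=[11,7]
#5 0x1c→b7/s1 VC-HIT; vc=[11,5]
#6 0x3c→b15/s1 MISS; vc=[11,5,7]
#7 0x2f→b11/s1 VC-HIT; vc=[15,5,7]
#8 0x3f→b15/s1 VC-HIT; vc=[11,5,7]
#9 0x3d→b15/s1 L1-HIT; vc=[11,5,7]
#10 0x1e→b7/s1 VC-HIT; vc=[11,5,15]
#11 0x1f→b7/s1 L1-HIT; vc=[11,5,15]
#12 0x3e→b15/s1 VC-HIT; vc=[11,5,7]

MISSES = 4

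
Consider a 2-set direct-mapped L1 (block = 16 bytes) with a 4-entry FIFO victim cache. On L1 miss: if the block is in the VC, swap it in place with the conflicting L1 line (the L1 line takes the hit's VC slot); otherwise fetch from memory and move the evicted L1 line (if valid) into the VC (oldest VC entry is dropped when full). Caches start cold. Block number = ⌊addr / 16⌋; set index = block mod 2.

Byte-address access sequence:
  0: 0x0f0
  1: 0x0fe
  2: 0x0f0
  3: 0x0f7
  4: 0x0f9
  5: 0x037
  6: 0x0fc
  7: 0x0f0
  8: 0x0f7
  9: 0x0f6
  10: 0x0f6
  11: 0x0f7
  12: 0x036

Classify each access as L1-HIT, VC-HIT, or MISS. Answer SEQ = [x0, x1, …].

0: 0xf0 (blk 15, set 1) → MISS  vc=[]
1: 0xfe (blk 15, set 1) → L1-HIT  vc=[]
2: 0xf0 (blk 15, set 1) → L1-HIT  vc=[]
3: 0xf7 (blk 15, set 1) → L1-HIT  vc=[]
4: 0xf9 (blk 15, set 1) → L1-HIT  vc=[]
5: 0x37 (blk 3, set 1) → MISS  vc=[15]
6: 0xfc (blk 15, set 1) → VC-HIT  vc=[3]
7: 0xf0 (blk 15, set 1) → L1-HIT  vc=[3]
8: 0xf7 (blk 15, set 1) → L1-HIT  vc=[3]
9: 0xf6 (blk 15, set 1) → L1-HIT  vc=[3]
10: 0xf6 (blk 15, set 1) → L1-HIT  vc=[3]
11: 0xf7 (blk 15, set 1) → L1-HIT  vc=[3]
12: 0x36 (blk 3, set 1) → VC-HIT  vc=[15]

SEQ = [MISS, L1-HIT, L1-HIT, L1-HIT, L1-HIT, MISS, VC-HIT, L1-HIT, L1-HIT, L1-HIT, L1-HIT, L1-HIT, VC-HIT]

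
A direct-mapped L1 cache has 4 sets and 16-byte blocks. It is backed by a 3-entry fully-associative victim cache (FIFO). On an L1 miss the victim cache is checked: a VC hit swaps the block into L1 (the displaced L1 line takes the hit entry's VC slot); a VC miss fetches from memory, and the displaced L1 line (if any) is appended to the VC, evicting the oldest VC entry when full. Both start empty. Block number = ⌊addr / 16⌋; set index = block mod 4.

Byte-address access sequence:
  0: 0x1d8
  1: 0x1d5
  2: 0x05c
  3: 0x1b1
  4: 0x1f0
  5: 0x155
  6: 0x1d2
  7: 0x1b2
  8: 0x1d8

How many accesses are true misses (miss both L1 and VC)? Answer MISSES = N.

0: 0x1d8 (blk 29, set 1) → MISS  vc=[]
1: 0x1d5 (blk 29, set 1) → L1-HIT  vc=[]
2: 0x5c (blk 5, set 1) → MISS  vc=[29]
3: 0x1b1 (blk 27, set 3) → MISS  vc=[29]
4: 0x1f0 (blk 31, set 3) → MISS  vc=[29, 27]
5: 0x155 (blk 21, set 1) → MISS  vc=[29, 27, 5]
6: 0x1d2 (blk 29, set 1) → VC-HIT  vc=[21, 27, 5]
7: 0x1b2 (blk 27, set 3) → VC-HIT  vc=[21, 31, 5]
8: 0x1d8 (blk 29, set 1) → L1-HIT  vc=[21, 31, 5]

MISSES = 5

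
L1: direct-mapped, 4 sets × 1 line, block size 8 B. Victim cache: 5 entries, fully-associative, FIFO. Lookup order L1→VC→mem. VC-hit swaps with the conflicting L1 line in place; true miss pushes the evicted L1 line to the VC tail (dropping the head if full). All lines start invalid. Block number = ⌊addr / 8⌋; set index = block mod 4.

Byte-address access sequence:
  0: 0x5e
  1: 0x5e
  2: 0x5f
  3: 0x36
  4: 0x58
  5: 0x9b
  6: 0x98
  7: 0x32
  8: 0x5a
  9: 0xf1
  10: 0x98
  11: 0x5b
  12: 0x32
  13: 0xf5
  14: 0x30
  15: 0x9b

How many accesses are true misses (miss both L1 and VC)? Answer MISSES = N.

MISSES = 4

#0 0x5e→b11/s3 MISS; vc=[]
#1 0x5e→b11/s3 L1-HIT; vc=[]
#2 0x5f→b11/s3 L1-HIT; vc=[]
#3 0x36→b6/s2 MISS; vc=[]
#4 0x58→b11/s3 L1-HIT; vc=[]
#5 0x9b→b19/s3 MISS; vc=[11]
#6 0x98→b19/s3 L1-HIT; vc=[11]
#7 0x32→b6/s2 L1-HIT; vc=[11]
#8 0x5a→b11/s3 VC-HIT; vc=[19]
#9 0xf1→b30/s2 MISS; vc=[19,6]
#10 0x98→b19/s3 VC-HIT; vc=[11,6]
#11 0x5b→b11/s3 VC-HIT; vc=[19,6]
#12 0x32→b6/s2 VC-HIT; vc=[19,30]
#13 0xf5→b30/s2 VC-HIT; vc=[19,6]
#14 0x30→b6/s2 VC-HIT; vc=[19,30]
#15 0x9b→b19/s3 VC-HIT; vc=[11,30]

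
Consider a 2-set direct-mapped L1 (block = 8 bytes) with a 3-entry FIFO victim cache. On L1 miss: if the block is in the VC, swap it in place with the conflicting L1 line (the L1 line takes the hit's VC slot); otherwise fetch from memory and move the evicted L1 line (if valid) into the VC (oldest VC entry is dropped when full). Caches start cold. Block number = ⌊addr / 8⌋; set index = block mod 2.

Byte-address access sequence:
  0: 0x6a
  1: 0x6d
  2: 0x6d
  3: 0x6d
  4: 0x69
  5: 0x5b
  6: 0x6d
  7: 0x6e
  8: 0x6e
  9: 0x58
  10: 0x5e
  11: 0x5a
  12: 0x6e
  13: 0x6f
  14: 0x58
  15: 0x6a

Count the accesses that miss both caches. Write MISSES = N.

0: 0x6a (blk 13, set 1) → MISS  vc=[]
1: 0x6d (blk 13, set 1) → L1-HIT  vc=[]
2: 0x6d (blk 13, set 1) → L1-HIT  vc=[]
3: 0x6d (blk 13, set 1) → L1-HIT  vc=[]
4: 0x69 (blk 13, set 1) → L1-HIT  vc=[]
5: 0x5b (blk 11, set 1) → MISS  vc=[13]
6: 0x6d (blk 13, set 1) → VC-HIT  vc=[11]
7: 0x6e (blk 13, set 1) → L1-HIT  vc=[11]
8: 0x6e (blk 13, set 1) → L1-HIT  vc=[11]
9: 0x58 (blk 11, set 1) → VC-HIT  vc=[13]
10: 0x5e (blk 11, set 1) → L1-HIT  vc=[13]
11: 0x5a (blk 11, set 1) → L1-HIT  vc=[13]
12: 0x6e (blk 13, set 1) → VC-HIT  vc=[11]
13: 0x6f (blk 13, set 1) → L1-HIT  vc=[11]
14: 0x58 (blk 11, set 1) → VC-HIT  vc=[13]
15: 0x6a (blk 13, set 1) → VC-HIT  vc=[11]

MISSES = 2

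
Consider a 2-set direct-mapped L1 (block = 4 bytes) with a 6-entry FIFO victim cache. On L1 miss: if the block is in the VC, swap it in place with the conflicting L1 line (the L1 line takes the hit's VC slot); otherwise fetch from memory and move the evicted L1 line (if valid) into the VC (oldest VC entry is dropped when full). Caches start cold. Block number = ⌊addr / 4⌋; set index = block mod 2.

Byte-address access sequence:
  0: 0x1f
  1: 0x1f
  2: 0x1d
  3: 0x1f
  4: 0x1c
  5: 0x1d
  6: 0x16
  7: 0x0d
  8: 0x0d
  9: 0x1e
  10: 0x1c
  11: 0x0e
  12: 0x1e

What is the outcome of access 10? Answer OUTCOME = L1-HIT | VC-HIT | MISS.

OUTCOME = L1-HIT

  [0] addr=0x1f blk=7 s=1: MISS | VC []
  [1] addr=0x1f blk=7 s=1: L1-HIT | VC []
  [2] addr=0x1d blk=7 s=1: L1-HIT | VC []
  [3] addr=0x1f blk=7 s=1: L1-HIT | VC []
  [4] addr=0x1c blk=7 s=1: L1-HIT | VC []
  [5] addr=0x1d blk=7 s=1: L1-HIT | VC []
  [6] addr=0x16 blk=5 s=1: MISS | VC [7]
  [7] addr=0xd blk=3 s=1: MISS | VC [7, 5]
  [8] addr=0xd blk=3 s=1: L1-HIT | VC [7, 5]
  [9] addr=0x1e blk=7 s=1: VC-HIT | VC [3, 5]
  [10] addr=0x1c blk=7 s=1: L1-HIT | VC [3, 5]
  [11] addr=0xe blk=3 s=1: VC-HIT | VC [7, 5]
  [12] addr=0x1e blk=7 s=1: VC-HIT | VC [3, 5]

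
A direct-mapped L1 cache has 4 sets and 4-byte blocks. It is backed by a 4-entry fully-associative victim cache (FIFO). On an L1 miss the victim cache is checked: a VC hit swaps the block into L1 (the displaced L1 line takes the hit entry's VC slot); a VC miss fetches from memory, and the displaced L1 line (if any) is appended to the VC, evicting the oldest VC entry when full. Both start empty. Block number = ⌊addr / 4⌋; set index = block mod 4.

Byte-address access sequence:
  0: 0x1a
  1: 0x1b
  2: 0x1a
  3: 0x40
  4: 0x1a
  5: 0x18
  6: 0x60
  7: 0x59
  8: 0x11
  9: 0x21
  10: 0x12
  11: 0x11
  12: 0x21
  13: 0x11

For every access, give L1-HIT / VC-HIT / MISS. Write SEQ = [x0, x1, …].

SEQ = [MISS, L1-HIT, L1-HIT, MISS, L1-HIT, L1-HIT, MISS, MISS, MISS, MISS, VC-HIT, L1-HIT, VC-HIT, VC-HIT]

#0 0x1a→b6/s2 MISS; vc=[]
#1 0x1b→b6/s2 L1-HIT; vc=[]
#2 0x1a→b6/s2 L1-HIT; vc=[]
#3 0x40→b16/s0 MISS; vc=[]
#4 0x1a→b6/s2 L1-HIT; vc=[]
#5 0x18→b6/s2 L1-HIT; vc=[]
#6 0x60→b24/s0 MISS; vc=[16]
#7 0x59→b22/s2 MISS; vc=[16,6]
#8 0x11→b4/s0 MISS; vc=[16,6,24]
#9 0x21→b8/s0 MISS; vc=[16,6,24,4]
#10 0x12→b4/s0 VC-HIT; vc=[16,6,24,8]
#11 0x11→b4/s0 L1-HIT; vc=[16,6,24,8]
#12 0x21→b8/s0 VC-HIT; vc=[16,6,24,4]
#13 0x11→b4/s0 VC-HIT; vc=[16,6,24,8]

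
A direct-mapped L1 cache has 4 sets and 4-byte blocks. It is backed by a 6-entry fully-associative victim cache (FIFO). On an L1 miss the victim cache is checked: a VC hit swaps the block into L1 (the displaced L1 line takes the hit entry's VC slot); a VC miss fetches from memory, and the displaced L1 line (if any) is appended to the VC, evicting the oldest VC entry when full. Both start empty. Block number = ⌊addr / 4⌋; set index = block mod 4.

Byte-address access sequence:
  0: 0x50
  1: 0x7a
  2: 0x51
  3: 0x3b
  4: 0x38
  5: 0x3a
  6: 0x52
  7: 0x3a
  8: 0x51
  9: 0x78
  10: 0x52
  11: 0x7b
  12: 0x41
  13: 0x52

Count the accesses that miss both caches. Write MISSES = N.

#0 0x50→b20/s0 MISS; vc=[]
#1 0x7a→b30/s2 MISS; vc=[]
#2 0x51→b20/s0 L1-HIT; vc=[]
#3 0x3b→b14/s2 MISS; vc=[30]
#4 0x38→b14/s2 L1-HIT; vc=[30]
#5 0x3a→b14/s2 L1-HIT; vc=[30]
#6 0x52→b20/s0 L1-HIT; vc=[30]
#7 0x3a→b14/s2 L1-HIT; vc=[30]
#8 0x51→b20/s0 L1-HIT; vc=[30]
#9 0x78→b30/s2 VC-HIT; vc=[14]
#10 0x52→b20/s0 L1-HIT; vc=[14]
#11 0x7b→b30/s2 L1-HIT; vc=[14]
#12 0x41→b16/s0 MISS; vc=[14,20]
#13 0x52→b20/s0 VC-HIT; vc=[14,16]

MISSES = 4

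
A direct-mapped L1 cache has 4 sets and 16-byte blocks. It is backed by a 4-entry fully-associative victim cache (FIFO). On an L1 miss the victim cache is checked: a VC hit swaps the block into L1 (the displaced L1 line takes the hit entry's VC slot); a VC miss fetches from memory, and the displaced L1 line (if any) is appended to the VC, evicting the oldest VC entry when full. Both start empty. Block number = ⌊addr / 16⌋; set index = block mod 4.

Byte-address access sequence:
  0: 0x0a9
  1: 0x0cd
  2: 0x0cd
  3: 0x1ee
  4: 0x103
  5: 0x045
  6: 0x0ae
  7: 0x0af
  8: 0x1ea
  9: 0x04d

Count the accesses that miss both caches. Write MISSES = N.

  [0] addr=0xa9 blk=10 s=2: MISS | VC []
  [1] addr=0xcd blk=12 s=0: MISS | VC []
  [2] addr=0xcd blk=12 s=0: L1-HIT | VC []
  [3] addr=0x1ee blk=30 s=2: MISS | VC [10]
  [4] addr=0x103 blk=16 s=0: MISS | VC [10, 12]
  [5] addr=0x45 blk=4 s=0: MISS | VC [10, 12, 16]
  [6] addr=0xae blk=10 s=2: VC-HIT | VC [30, 12, 16]
  [7] addr=0xaf blk=10 s=2: L1-HIT | VC [30, 12, 16]
  [8] addr=0x1ea blk=30 s=2: VC-HIT | VC [10, 12, 16]
  [9] addr=0x4d blk=4 s=0: L1-HIT | VC [10, 12, 16]

MISSES = 5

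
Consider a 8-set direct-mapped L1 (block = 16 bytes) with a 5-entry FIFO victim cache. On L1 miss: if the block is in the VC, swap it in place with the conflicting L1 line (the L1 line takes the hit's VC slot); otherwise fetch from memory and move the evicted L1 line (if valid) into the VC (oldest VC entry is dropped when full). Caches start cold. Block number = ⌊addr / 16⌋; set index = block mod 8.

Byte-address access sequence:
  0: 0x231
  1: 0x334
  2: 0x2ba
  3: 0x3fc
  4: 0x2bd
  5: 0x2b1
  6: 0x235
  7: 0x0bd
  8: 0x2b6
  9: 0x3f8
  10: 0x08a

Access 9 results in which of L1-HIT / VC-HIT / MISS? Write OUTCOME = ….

  [0] addr=0x231 blk=35 s=3: MISS | VC []
  [1] addr=0x334 blk=51 s=3: MISS | VC [35]
  [2] addr=0x2ba blk=43 s=3: MISS | VC [35, 51]
  [3] addr=0x3fc blk=63 s=7: MISS | VC [35, 51]
  [4] addr=0x2bd blk=43 s=3: L1-HIT | VC [35, 51]
  [5] addr=0x2b1 blk=43 s=3: L1-HIT | VC [35, 51]
  [6] addr=0x235 blk=35 s=3: VC-HIT | VC [43, 51]
  [7] addr=0xbd blk=11 s=3: MISS | VC [43, 51, 35]
  [8] addr=0x2b6 blk=43 s=3: VC-HIT | VC [11, 51, 35]
  [9] addr=0x3f8 blk=63 s=7: L1-HIT | VC [11, 51, 35]
  [10] addr=0x8a blk=8 s=0: MISS | VC [11, 51, 35]

OUTCOME = L1-HIT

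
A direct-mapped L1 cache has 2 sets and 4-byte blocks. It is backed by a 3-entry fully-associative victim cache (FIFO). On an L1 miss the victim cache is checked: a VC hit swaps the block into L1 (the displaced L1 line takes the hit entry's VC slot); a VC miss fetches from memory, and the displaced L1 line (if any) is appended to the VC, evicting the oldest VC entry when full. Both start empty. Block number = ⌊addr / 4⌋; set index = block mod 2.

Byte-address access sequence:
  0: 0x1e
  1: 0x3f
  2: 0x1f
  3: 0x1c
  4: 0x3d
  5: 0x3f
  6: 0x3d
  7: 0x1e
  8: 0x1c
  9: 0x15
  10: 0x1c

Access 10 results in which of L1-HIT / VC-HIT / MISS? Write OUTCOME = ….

OUTCOME = VC-HIT

0: 0x1e (blk 7, set 1) → MISS  vc=[]
1: 0x3f (blk 15, set 1) → MISS  vc=[7]
2: 0x1f (blk 7, set 1) → VC-HIT  vc=[15]
3: 0x1c (blk 7, set 1) → L1-HIT  vc=[15]
4: 0x3d (blk 15, set 1) → VC-HIT  vc=[7]
5: 0x3f (blk 15, set 1) → L1-HIT  vc=[7]
6: 0x3d (blk 15, set 1) → L1-HIT  vc=[7]
7: 0x1e (blk 7, set 1) → VC-HIT  vc=[15]
8: 0x1c (blk 7, set 1) → L1-HIT  vc=[15]
9: 0x15 (blk 5, set 1) → MISS  vc=[15, 7]
10: 0x1c (blk 7, set 1) → VC-HIT  vc=[15, 5]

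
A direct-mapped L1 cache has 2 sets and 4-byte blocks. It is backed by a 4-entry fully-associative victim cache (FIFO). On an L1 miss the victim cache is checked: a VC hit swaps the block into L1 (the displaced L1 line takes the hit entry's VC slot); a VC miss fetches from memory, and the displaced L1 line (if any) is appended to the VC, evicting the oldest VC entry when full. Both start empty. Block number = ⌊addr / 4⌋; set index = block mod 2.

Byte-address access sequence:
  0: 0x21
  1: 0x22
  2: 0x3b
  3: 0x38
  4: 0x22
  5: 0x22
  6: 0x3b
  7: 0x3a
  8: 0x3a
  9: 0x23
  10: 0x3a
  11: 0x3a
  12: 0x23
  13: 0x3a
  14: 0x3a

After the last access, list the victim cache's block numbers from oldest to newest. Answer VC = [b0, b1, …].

  [0] addr=0x21 blk=8 s=0: MISS | VC []
  [1] addr=0x22 blk=8 s=0: L1-HIT | VC []
  [2] addr=0x3b blk=14 s=0: MISS | VC [8]
  [3] addr=0x38 blk=14 s=0: L1-HIT | VC [8]
  [4] addr=0x22 blk=8 s=0: VC-HIT | VC [14]
  [5] addr=0x22 blk=8 s=0: L1-HIT | VC [14]
  [6] addr=0x3b blk=14 s=0: VC-HIT | VC [8]
  [7] addr=0x3a blk=14 s=0: L1-HIT | VC [8]
  [8] addr=0x3a blk=14 s=0: L1-HIT | VC [8]
  [9] addr=0x23 blk=8 s=0: VC-HIT | VC [14]
  [10] addr=0x3a blk=14 s=0: VC-HIT | VC [8]
  [11] addr=0x3a blk=14 s=0: L1-HIT | VC [8]
  [12] addr=0x23 blk=8 s=0: VC-HIT | VC [14]
  [13] addr=0x3a blk=14 s=0: VC-HIT | VC [8]
  [14] addr=0x3a blk=14 s=0: L1-HIT | VC [8]

VC = [8]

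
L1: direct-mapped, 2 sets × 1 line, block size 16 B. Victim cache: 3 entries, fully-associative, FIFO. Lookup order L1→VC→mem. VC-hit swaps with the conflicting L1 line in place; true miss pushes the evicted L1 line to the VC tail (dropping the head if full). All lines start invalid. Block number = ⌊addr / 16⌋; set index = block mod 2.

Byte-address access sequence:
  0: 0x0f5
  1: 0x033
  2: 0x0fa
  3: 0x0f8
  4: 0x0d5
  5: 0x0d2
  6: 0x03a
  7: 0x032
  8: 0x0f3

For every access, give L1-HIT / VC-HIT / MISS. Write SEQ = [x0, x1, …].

SEQ = [MISS, MISS, VC-HIT, L1-HIT, MISS, L1-HIT, VC-HIT, L1-HIT, VC-HIT]

#0 0xf5→b15/s1 MISS; vc=[]
#1 0x33→b3/s1 MISS; vc=[15]
#2 0xfa→b15/s1 VC-HIT; vc=[3]
#3 0xf8→b15/s1 L1-HIT; vc=[3]
#4 0xd5→b13/s1 MISS; vc=[3,15]
#5 0xd2→b13/s1 L1-HIT; vc=[3,15]
#6 0x3a→b3/s1 VC-HIT; vc=[13,15]
#7 0x32→b3/s1 L1-HIT; vc=[13,15]
#8 0xf3→b15/s1 VC-HIT; vc=[13,3]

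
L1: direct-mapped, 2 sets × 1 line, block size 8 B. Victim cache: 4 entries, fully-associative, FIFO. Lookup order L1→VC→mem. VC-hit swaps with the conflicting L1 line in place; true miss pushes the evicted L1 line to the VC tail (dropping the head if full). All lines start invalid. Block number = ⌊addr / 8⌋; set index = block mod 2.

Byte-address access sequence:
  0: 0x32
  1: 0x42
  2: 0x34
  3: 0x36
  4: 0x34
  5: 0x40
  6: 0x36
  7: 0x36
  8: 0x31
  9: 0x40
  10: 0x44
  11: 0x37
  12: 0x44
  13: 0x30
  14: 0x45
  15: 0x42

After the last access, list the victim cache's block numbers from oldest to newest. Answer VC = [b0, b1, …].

0: 0x32 (blk 6, set 0) → MISS  vc=[]
1: 0x42 (blk 8, set 0) → MISS  vc=[6]
2: 0x34 (blk 6, set 0) → VC-HIT  vc=[8]
3: 0x36 (blk 6, set 0) → L1-HIT  vc=[8]
4: 0x34 (blk 6, set 0) → L1-HIT  vc=[8]
5: 0x40 (blk 8, set 0) → VC-HIT  vc=[6]
6: 0x36 (blk 6, set 0) → VC-HIT  vc=[8]
7: 0x36 (blk 6, set 0) → L1-HIT  vc=[8]
8: 0x31 (blk 6, set 0) → L1-HIT  vc=[8]
9: 0x40 (blk 8, set 0) → VC-HIT  vc=[6]
10: 0x44 (blk 8, set 0) → L1-HIT  vc=[6]
11: 0x37 (blk 6, set 0) → VC-HIT  vc=[8]
12: 0x44 (blk 8, set 0) → VC-HIT  vc=[6]
13: 0x30 (blk 6, set 0) → VC-HIT  vc=[8]
14: 0x45 (blk 8, set 0) → VC-HIT  vc=[6]
15: 0x42 (blk 8, set 0) → L1-HIT  vc=[6]

VC = [6]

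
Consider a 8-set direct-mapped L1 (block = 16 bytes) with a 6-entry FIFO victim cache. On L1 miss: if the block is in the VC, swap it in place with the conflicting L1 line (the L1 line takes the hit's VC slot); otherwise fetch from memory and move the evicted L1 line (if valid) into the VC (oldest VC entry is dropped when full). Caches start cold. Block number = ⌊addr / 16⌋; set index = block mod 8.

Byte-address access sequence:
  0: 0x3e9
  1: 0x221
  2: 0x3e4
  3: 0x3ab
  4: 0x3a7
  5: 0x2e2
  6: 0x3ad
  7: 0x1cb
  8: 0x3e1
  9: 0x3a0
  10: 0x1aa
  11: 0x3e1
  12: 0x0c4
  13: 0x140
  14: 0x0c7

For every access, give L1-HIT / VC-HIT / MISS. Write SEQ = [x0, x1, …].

SEQ = [MISS, MISS, L1-HIT, MISS, L1-HIT, MISS, L1-HIT, MISS, VC-HIT, L1-HIT, MISS, L1-HIT, MISS, MISS, VC-HIT]

#0 0x3e9→b62/s6 MISS; vc=[]
#1 0x221→b34/s2 MISS; vc=[]
#2 0x3e4→b62/s6 L1-HIT; vc=[]
#3 0x3ab→b58/s2 MISS; vc=[34]
#4 0x3a7→b58/s2 L1-HIT; vc=[34]
#5 0x2e2→b46/s6 MISS; vc=[34,62]
#6 0x3ad→b58/s2 L1-HIT; vc=[34,62]
#7 0x1cb→b28/s4 MISS; vc=[34,62]
#8 0x3e1→b62/s6 VC-HIT; vc=[34,46]
#9 0x3a0→b58/s2 L1-HIT; vc=[34,46]
#10 0x1aa→b26/s2 MISS; vc=[34,46,58]
#11 0x3e1→b62/s6 L1-HIT; vc=[34,46,58]
#12 0xc4→b12/s4 MISS; vc=[34,46,58,28]
#13 0x140→b20/s4 MISS; vc=[34,46,58,28,12]
#14 0xc7→b12/s4 VC-HIT; vc=[34,46,58,28,20]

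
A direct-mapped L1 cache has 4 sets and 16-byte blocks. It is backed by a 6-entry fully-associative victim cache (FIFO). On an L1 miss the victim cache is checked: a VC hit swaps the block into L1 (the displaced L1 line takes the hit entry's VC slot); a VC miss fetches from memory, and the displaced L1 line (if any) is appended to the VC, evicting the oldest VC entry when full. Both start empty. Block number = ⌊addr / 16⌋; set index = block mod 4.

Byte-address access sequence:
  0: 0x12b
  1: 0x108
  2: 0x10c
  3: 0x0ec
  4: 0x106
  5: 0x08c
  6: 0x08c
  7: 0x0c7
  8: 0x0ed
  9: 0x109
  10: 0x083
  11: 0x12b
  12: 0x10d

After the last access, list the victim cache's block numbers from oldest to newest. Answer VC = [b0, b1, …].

VC = [14, 12, 8]

#0 0x12b→b18/s2 MISS; vc=[]
#1 0x108→b16/s0 MISS; vc=[]
#2 0x10c→b16/s0 L1-HIT; vc=[]
#3 0xec→b14/s2 MISS; vc=[18]
#4 0x106→b16/s0 L1-HIT; vc=[18]
#5 0x8c→b8/s0 MISS; vc=[18,16]
#6 0x8c→b8/s0 L1-HIT; vc=[18,16]
#7 0xc7→b12/s0 MISS; vc=[18,16,8]
#8 0xed→b14/s2 L1-HIT; vc=[18,16,8]
#9 0x109→b16/s0 VC-HIT; vc=[18,12,8]
#10 0x83→b8/s0 VC-HIT; vc=[18,12,16]
#11 0x12b→b18/s2 VC-HIT; vc=[14,12,16]
#12 0x10d→b16/s0 VC-HIT; vc=[14,12,8]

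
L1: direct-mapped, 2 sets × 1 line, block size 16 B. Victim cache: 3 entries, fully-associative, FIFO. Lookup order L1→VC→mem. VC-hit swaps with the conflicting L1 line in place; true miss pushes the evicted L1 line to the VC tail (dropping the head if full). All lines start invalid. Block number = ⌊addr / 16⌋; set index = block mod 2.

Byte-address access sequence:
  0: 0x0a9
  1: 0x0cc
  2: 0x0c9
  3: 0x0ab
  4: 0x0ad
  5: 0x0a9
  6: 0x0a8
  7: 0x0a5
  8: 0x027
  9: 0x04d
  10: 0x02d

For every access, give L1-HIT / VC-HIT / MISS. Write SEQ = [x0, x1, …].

SEQ = [MISS, MISS, L1-HIT, VC-HIT, L1-HIT, L1-HIT, L1-HIT, L1-HIT, MISS, MISS, VC-HIT]

0: 0xa9 (blk 10, set 0) → MISS  vc=[]
1: 0xcc (blk 12, set 0) → MISS  vc=[10]
2: 0xc9 (blk 12, set 0) → L1-HIT  vc=[10]
3: 0xab (blk 10, set 0) → VC-HIT  vc=[12]
4: 0xad (blk 10, set 0) → L1-HIT  vc=[12]
5: 0xa9 (blk 10, set 0) → L1-HIT  vc=[12]
6: 0xa8 (blk 10, set 0) → L1-HIT  vc=[12]
7: 0xa5 (blk 10, set 0) → L1-HIT  vc=[12]
8: 0x27 (blk 2, set 0) → MISS  vc=[12, 10]
9: 0x4d (blk 4, set 0) → MISS  vc=[12, 10, 2]
10: 0x2d (blk 2, set 0) → VC-HIT  vc=[12, 10, 4]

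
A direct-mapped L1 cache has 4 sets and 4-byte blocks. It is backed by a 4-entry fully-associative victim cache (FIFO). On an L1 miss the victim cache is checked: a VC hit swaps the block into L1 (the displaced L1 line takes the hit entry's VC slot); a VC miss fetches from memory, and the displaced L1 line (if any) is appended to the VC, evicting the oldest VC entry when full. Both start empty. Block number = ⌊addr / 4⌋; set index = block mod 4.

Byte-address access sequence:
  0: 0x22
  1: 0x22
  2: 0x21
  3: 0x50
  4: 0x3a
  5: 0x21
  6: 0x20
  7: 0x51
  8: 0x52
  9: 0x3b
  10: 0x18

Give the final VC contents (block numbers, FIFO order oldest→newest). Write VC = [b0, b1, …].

#0 0x22→b8/s0 MISS; vc=[]
#1 0x22→b8/s0 L1-HIT; vc=[]
#2 0x21→b8/s0 L1-HIT; vc=[]
#3 0x50→b20/s0 MISS; vc=[8]
#4 0x3a→b14/s2 MISS; vc=[8]
#5 0x21→b8/s0 VC-HIT; vc=[20]
#6 0x20→b8/s0 L1-HIT; vc=[20]
#7 0x51→b20/s0 VC-HIT; vc=[8]
#8 0x52→b20/s0 L1-HIT; vc=[8]
#9 0x3b→b14/s2 L1-HIT; vc=[8]
#10 0x18→b6/s2 MISS; vc=[8,14]

VC = [8, 14]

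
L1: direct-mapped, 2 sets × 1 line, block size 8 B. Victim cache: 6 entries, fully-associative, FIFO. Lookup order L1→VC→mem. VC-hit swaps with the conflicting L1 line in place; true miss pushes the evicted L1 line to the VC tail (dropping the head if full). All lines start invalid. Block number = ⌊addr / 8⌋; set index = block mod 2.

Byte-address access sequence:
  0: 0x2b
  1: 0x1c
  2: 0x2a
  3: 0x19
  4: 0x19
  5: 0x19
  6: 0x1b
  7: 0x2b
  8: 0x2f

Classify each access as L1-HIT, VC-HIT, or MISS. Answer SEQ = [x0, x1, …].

#0 0x2b→b5/s1 MISS; vc=[]
#1 0x1c→b3/s1 MISS; vc=[5]
#2 0x2a→b5/s1 VC-HIT; vc=[3]
#3 0x19→b3/s1 VC-HIT; vc=[5]
#4 0x19→b3/s1 L1-HIT; vc=[5]
#5 0x19→b3/s1 L1-HIT; vc=[5]
#6 0x1b→b3/s1 L1-HIT; vc=[5]
#7 0x2b→b5/s1 VC-HIT; vc=[3]
#8 0x2f→b5/s1 L1-HIT; vc=[3]

SEQ = [MISS, MISS, VC-HIT, VC-HIT, L1-HIT, L1-HIT, L1-HIT, VC-HIT, L1-HIT]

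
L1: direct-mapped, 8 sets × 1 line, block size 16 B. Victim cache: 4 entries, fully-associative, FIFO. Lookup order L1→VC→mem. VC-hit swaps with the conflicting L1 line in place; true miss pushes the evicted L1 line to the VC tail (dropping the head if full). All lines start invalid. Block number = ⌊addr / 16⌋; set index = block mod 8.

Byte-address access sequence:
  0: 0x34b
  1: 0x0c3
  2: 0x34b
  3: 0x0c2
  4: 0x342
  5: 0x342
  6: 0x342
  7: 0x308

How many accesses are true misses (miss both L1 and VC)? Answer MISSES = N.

MISSES = 3

  [0] addr=0x34b blk=52 s=4: MISS | VC []
  [1] addr=0xc3 blk=12 s=4: MISS | VC [52]
  [2] addr=0x34b blk=52 s=4: VC-HIT | VC [12]
  [3] addr=0xc2 blk=12 s=4: VC-HIT | VC [52]
  [4] addr=0x342 blk=52 s=4: VC-HIT | VC [12]
  [5] addr=0x342 blk=52 s=4: L1-HIT | VC [12]
  [6] addr=0x342 blk=52 s=4: L1-HIT | VC [12]
  [7] addr=0x308 blk=48 s=0: MISS | VC [12]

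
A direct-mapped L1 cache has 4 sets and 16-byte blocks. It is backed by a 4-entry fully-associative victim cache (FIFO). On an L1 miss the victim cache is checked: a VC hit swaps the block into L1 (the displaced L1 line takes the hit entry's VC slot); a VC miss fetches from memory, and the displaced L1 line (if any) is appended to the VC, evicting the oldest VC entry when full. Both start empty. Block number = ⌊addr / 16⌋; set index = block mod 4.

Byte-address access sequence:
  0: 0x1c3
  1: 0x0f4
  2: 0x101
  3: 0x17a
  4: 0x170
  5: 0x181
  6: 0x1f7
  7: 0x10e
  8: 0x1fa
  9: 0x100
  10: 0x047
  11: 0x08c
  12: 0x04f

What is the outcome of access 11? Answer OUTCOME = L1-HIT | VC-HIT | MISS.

OUTCOME = MISS

  [0] addr=0x1c3 blk=28 s=0: MISS | VC []
  [1] addr=0xf4 blk=15 s=3: MISS | VC []
  [2] addr=0x101 blk=16 s=0: MISS | VC [28]
  [3] addr=0x17a blk=23 s=3: MISS | VC [28, 15]
  [4] addr=0x170 blk=23 s=3: L1-HIT | VC [28, 15]
  [5] addr=0x181 blk=24 s=0: MISS | VC [28, 15, 16]
  [6] addr=0x1f7 blk=31 s=3: MISS | VC [28, 15, 16, 23]
  [7] addr=0x10e blk=16 s=0: VC-HIT | VC [28, 15, 24, 23]
  [8] addr=0x1fa blk=31 s=3: L1-HIT | VC [28, 15, 24, 23]
  [9] addr=0x100 blk=16 s=0: L1-HIT | VC [28, 15, 24, 23]
  [10] addr=0x47 blk=4 s=0: MISS | VC [15, 24, 23, 16]
  [11] addr=0x8c blk=8 s=0: MISS | VC [24, 23, 16, 4]
  [12] addr=0x4f blk=4 s=0: VC-HIT | VC [24, 23, 16, 8]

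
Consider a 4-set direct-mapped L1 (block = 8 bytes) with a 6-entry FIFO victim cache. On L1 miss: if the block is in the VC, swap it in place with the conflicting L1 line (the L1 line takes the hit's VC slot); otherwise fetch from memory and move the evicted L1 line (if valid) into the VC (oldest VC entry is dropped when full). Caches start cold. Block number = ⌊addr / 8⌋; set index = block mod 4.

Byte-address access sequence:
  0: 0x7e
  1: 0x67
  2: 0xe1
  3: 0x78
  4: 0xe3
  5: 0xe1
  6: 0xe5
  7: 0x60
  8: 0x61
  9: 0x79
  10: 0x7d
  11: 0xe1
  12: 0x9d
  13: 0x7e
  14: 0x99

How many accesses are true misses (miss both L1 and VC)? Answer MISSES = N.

#0 0x7e→b15/s3 MISS; vc=[]
#1 0x67→b12/s0 MISS; vc=[]
#2 0xe1→b28/s0 MISS; vc=[12]
#3 0x78→b15/s3 L1-HIT; vc=[12]
#4 0xe3→b28/s0 L1-HIT; vc=[12]
#5 0xe1→b28/s0 L1-HIT; vc=[12]
#6 0xe5→b28/s0 L1-HIT; vc=[12]
#7 0x60→b12/s0 VC-HIT; vc=[28]
#8 0x61→b12/s0 L1-HIT; vc=[28]
#9 0x79→b15/s3 L1-HIT; vc=[28]
#10 0x7d→b15/s3 L1-HIT; vc=[28]
#11 0xe1→b28/s0 VC-HIT; vc=[12]
#12 0x9d→b19/s3 MISS; vc=[12,15]
#13 0x7e→b15/s3 VC-HIT; vc=[12,19]
#14 0x99→b19/s3 VC-HIT; vc=[12,15]

MISSES = 4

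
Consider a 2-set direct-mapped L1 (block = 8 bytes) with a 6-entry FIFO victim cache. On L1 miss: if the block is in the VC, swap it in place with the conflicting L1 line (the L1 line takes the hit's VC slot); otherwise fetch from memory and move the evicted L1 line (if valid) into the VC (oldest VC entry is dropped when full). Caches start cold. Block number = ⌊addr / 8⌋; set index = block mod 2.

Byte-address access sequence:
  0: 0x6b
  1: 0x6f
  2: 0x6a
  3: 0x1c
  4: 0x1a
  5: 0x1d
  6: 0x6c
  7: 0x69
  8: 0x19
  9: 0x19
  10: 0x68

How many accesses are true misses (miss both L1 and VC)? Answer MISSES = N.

  [0] addr=0x6b blk=13 s=1: MISS | VC []
  [1] addr=0x6f blk=13 s=1: L1-HIT | VC []
  [2] addr=0x6a blk=13 s=1: L1-HIT | VC []
  [3] addr=0x1c blk=3 s=1: MISS | VC [13]
  [4] addr=0x1a blk=3 s=1: L1-HIT | VC [13]
  [5] addr=0x1d blk=3 s=1: L1-HIT | VC [13]
  [6] addr=0x6c blk=13 s=1: VC-HIT | VC [3]
  [7] addr=0x69 blk=13 s=1: L1-HIT | VC [3]
  [8] addr=0x19 blk=3 s=1: VC-HIT | VC [13]
  [9] addr=0x19 blk=3 s=1: L1-HIT | VC [13]
  [10] addr=0x68 blk=13 s=1: VC-HIT | VC [3]

MISSES = 2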